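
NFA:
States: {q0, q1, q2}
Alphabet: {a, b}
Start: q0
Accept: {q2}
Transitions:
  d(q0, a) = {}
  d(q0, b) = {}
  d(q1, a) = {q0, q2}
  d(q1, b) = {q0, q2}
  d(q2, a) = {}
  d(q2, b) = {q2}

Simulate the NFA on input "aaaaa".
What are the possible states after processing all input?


Start: {q0}
  --a--> {}
  --a--> {}
  --a--> {}
  --a--> {}
  --a--> {}

{} (empty set, no valid transitions)


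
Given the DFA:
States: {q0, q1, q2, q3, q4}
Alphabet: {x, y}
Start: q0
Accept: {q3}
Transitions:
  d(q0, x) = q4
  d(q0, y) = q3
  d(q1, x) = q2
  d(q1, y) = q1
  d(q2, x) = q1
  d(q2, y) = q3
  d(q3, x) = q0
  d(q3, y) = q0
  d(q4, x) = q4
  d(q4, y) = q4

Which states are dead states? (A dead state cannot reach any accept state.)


Forward reachability from each state:
  q0 -> reaches accept state q3 (live)
  q1 -> reaches accept state q3 (live)
  q2 -> reaches accept state q3 (live)
  q3 -> reaches accept state q3 (live)
  q4 -> reaches {q4}, no accept state (dead)

{q4}


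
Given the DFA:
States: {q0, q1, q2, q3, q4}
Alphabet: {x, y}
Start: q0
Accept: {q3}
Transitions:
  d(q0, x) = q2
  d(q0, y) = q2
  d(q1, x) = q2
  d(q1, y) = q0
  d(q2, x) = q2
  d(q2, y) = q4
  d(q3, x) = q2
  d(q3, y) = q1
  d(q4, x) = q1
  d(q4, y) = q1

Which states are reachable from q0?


BFS from q0:
  layer 0: {q0}
  layer 1: {q2}
  layer 2: {q4}
  layer 3: {q1}

{q0, q1, q2, q4}


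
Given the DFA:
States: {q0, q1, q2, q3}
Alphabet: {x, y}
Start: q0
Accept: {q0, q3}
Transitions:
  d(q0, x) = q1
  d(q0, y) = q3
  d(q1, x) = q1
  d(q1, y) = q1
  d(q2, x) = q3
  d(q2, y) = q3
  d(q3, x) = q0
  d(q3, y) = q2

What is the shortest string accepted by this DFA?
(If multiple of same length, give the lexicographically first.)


BFS by string length (lex-first path to each state shown):
  len 0: q0<-""
Found accept state at length 0.

"" (empty string)


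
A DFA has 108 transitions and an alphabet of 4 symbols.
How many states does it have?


Each state has exactly one transition per symbol.
states = transitions / |alphabet| = 108 / 4 = 27

27


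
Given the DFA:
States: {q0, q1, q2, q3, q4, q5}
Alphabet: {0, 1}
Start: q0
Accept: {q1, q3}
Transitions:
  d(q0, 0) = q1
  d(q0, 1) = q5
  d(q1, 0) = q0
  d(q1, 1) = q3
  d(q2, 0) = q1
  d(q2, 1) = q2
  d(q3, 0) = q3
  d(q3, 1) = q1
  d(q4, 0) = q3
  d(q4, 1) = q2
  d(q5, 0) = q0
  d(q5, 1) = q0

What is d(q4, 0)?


Looking up transition d(q4, 0)

q3


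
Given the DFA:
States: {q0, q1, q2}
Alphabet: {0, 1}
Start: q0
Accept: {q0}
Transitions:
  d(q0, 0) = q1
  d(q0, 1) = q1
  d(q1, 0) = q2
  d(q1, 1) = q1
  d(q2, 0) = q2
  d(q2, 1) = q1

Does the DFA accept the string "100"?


Trace: q0 -> q1 -> q2 -> q2
Final state: q2
Accept states: {q0}

No, rejected (final state q2 is not an accept state)


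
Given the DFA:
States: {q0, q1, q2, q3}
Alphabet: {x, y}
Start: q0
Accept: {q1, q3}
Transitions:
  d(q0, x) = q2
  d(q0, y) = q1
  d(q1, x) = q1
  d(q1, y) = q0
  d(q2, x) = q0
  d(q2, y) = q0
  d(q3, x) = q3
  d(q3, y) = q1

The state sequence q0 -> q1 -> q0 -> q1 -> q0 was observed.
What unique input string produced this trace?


Trace back each transition to find the symbol:
  q0 --[y]--> q1
  q1 --[y]--> q0
  q0 --[y]--> q1
  q1 --[y]--> q0

"yyyy"


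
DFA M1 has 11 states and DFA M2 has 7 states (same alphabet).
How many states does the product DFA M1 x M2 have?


Product construction pairs every M1 state with every M2 state.
11 * 7 = 77

77


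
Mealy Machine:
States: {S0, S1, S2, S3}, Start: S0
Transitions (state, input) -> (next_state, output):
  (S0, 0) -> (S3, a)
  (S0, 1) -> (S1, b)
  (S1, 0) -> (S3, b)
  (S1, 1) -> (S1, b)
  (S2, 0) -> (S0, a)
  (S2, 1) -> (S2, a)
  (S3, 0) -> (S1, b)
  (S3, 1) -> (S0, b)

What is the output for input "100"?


Step-by-step:
  (S0, 1) -> (S1, b)
  (S1, 0) -> (S3, b)
  (S3, 0) -> (S1, b)

"bbb"


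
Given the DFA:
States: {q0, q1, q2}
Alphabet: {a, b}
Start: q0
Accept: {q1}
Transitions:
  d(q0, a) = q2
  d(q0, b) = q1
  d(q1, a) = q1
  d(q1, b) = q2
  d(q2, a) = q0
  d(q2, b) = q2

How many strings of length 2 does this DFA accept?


Enumerating all length-2 strings:
  "aa" -> q0 [reject]
  "ab" -> q2 [reject]
  "ba" -> q1 [accept]
  "bb" -> q2 [reject]

1 out of 4


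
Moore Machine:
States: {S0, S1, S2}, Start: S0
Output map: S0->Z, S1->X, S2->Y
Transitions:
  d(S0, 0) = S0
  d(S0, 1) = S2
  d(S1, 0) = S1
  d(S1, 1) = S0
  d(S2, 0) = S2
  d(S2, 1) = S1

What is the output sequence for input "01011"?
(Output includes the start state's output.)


Start: S0 (output Z)
  --0--> S0 (output Z)
  --1--> S2 (output Y)
  --0--> S2 (output Y)
  --1--> S1 (output X)
  --1--> S0 (output Z)

"ZZYYXZ"


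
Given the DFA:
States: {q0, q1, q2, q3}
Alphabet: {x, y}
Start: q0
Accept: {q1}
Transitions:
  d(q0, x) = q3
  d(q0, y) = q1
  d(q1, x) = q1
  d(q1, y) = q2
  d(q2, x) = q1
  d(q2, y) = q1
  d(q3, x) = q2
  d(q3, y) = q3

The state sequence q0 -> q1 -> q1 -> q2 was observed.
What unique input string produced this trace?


Trace back each transition to find the symbol:
  q0 --[y]--> q1
  q1 --[x]--> q1
  q1 --[y]--> q2

"yxy"


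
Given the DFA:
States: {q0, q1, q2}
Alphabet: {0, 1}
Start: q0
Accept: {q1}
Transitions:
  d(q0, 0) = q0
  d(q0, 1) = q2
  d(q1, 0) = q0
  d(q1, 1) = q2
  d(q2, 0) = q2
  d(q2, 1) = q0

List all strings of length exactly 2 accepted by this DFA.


All strings of length 2: 4 total
Accepted: 0

None


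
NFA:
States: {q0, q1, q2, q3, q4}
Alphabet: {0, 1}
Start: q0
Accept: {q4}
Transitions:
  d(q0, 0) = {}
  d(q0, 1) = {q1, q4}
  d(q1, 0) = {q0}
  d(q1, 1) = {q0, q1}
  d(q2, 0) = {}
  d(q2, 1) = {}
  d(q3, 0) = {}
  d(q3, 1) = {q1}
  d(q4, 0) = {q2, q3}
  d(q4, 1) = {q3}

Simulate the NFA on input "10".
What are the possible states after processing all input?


Start: {q0}
  --1--> {q1, q4}
  --0--> {q0, q2, q3}

{q0, q2, q3}


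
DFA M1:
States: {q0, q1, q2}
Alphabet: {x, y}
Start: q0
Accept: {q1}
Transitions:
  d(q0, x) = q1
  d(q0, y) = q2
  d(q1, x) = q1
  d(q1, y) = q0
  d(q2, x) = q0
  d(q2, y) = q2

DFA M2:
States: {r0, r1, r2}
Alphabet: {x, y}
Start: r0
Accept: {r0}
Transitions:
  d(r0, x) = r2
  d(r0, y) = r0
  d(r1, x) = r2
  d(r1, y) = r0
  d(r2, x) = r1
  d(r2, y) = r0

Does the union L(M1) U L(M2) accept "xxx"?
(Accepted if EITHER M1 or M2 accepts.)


M1: final=q1 accepted=True
M2: final=r2 accepted=False

Yes, union accepts


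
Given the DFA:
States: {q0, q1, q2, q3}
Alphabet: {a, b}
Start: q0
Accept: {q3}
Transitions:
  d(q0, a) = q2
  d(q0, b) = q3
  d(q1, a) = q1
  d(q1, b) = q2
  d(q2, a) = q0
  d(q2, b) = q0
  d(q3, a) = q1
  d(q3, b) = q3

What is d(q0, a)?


Looking up transition d(q0, a)

q2


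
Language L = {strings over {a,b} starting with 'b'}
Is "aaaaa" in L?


first symbol = 'a'

No, "aaaaa" is not in L


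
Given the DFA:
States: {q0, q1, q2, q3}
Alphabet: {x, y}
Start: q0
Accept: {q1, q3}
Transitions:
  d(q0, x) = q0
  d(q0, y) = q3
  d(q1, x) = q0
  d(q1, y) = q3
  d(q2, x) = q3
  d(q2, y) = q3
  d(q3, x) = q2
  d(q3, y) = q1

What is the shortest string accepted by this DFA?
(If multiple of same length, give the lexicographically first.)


BFS by string length (lex-first path to each state shown):
  len 0: q0<-""
  len 1: q0<-"x", q3<-"y"
Found accept state at length 1.

"y"


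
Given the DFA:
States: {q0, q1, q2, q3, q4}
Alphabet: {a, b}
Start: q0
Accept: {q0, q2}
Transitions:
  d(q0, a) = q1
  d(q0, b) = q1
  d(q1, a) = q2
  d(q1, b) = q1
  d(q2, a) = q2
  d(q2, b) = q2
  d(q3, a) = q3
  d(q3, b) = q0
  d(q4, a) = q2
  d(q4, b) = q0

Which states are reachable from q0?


BFS from q0:
  layer 0: {q0}
  layer 1: {q1}
  layer 2: {q2}

{q0, q1, q2}


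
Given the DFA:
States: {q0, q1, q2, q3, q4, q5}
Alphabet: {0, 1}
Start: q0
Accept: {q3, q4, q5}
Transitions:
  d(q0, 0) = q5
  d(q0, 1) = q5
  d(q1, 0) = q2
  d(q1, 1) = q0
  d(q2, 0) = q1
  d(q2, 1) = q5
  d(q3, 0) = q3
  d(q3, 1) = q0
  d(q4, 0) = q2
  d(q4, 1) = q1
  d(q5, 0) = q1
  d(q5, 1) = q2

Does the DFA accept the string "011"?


Trace: q0 -> q5 -> q2 -> q5
Final state: q5
Accept states: {q3, q4, q5}

Yes, accepted (final state q5 is an accept state)


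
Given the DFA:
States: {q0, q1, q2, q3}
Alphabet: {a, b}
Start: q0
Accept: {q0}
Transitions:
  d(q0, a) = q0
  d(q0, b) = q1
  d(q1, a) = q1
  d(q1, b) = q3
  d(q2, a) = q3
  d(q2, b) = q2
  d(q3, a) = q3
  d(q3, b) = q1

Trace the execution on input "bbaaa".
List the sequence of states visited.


Input: bbaaa
d(q0, b) = q1
d(q1, b) = q3
d(q3, a) = q3
d(q3, a) = q3
d(q3, a) = q3


q0 -> q1 -> q3 -> q3 -> q3 -> q3


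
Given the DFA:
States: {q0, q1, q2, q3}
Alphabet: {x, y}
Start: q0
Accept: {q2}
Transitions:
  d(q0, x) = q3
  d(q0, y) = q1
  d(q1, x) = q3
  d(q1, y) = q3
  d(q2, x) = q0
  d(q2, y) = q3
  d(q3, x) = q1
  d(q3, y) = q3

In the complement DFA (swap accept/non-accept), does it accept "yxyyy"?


Trace: q0 -> q1 -> q3 -> q3 -> q3 -> q3
Final: q3
Original accept: {q2}
Complement: q3 is not in original accept

Yes, complement accepts (original rejects)


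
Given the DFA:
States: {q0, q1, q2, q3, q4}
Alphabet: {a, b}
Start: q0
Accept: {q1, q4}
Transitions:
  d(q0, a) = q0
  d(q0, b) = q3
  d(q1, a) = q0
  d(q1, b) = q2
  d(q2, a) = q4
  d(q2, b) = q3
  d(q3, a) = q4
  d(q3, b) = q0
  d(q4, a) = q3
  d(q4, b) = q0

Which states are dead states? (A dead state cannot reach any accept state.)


Forward reachability from each state:
  q0 -> reaches accept state q4 (live)
  q1 -> reaches accept state q1 (live)
  q2 -> reaches accept state q4 (live)
  q3 -> reaches accept state q4 (live)
  q4 -> reaches accept state q4 (live)

None (all states can reach an accept state)


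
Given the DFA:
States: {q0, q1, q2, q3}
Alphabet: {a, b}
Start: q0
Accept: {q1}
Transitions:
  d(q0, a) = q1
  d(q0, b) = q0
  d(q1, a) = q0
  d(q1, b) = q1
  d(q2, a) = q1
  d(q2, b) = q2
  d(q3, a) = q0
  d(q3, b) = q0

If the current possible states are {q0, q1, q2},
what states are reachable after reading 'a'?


Apply transition on 'a' from each current state:
  d(q0, a) = q1
  d(q1, a) = q0
  d(q2, a) = q1

{q0, q1}


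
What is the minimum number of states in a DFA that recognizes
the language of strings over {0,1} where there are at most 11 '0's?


States: count = 0, 1, ..., 11 (all accepting; 12 states), plus a dead state for count > 11.
Total: 12 + 1 = 13.

13


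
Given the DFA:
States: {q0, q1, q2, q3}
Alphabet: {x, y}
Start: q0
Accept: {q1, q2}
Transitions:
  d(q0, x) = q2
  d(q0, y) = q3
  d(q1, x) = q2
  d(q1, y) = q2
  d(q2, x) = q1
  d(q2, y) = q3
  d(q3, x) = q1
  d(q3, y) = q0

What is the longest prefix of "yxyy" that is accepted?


Run the DFA, marking each prefix where the state is accepting:
  "" -> q0 [reject]
  "y" -> q3 [reject]
  "yx" -> q1 [accept]
  "yxy" -> q2 [accept]
  "yxyy" -> q3 [reject]

"yxy"


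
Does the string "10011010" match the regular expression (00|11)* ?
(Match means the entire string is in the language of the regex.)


|string| = 8; first = '1'; last = '0'

No, "10011010" does not match (00|11)*


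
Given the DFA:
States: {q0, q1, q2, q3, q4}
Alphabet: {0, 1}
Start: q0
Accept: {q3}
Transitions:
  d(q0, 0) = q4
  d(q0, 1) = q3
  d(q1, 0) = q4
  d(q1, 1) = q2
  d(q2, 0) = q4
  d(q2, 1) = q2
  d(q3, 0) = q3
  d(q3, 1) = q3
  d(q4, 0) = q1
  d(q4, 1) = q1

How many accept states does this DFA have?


Accept states listed: {q3}
Counting: q3(1)

1


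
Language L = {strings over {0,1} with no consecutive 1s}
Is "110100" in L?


'11' occurs at index 0

No, "110100" is not in L


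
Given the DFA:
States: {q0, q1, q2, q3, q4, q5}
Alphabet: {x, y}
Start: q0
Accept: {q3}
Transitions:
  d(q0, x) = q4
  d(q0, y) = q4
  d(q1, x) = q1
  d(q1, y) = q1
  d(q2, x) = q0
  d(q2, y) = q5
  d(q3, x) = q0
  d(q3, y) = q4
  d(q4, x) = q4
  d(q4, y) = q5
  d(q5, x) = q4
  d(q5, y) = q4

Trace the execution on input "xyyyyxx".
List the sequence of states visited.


Input: xyyyyxx
d(q0, x) = q4
d(q4, y) = q5
d(q5, y) = q4
d(q4, y) = q5
d(q5, y) = q4
d(q4, x) = q4
d(q4, x) = q4


q0 -> q4 -> q5 -> q4 -> q5 -> q4 -> q4 -> q4


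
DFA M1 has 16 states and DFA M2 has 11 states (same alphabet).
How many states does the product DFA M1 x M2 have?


Product construction pairs every M1 state with every M2 state.
16 * 11 = 176

176


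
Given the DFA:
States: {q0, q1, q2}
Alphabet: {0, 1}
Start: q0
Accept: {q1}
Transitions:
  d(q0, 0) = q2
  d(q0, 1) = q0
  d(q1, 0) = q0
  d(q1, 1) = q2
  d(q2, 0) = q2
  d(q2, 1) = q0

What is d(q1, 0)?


Looking up transition d(q1, 0)

q0


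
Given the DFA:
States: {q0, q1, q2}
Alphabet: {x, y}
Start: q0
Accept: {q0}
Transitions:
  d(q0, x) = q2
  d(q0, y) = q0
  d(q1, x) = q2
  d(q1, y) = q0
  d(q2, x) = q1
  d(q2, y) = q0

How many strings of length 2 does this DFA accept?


Enumerating all length-2 strings:
  "xx" -> q1 [reject]
  "xy" -> q0 [accept]
  "yx" -> q2 [reject]
  "yy" -> q0 [accept]

2 out of 4


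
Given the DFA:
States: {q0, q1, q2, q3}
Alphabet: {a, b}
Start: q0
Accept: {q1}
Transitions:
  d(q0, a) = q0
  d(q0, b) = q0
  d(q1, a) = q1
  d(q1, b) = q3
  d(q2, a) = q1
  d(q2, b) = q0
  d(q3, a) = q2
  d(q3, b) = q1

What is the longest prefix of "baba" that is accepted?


Run the DFA, marking each prefix where the state is accepting:
  "" -> q0 [reject]
  "b" -> q0 [reject]
  "ba" -> q0 [reject]
  "bab" -> q0 [reject]
  "baba" -> q0 [reject]

No prefix is accepted


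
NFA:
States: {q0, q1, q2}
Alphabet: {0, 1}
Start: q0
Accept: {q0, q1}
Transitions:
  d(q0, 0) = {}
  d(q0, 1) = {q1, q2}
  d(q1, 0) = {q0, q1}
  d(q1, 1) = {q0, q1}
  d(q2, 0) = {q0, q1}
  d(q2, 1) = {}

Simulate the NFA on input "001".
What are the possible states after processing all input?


Start: {q0}
  --0--> {}
  --0--> {}
  --1--> {}

{} (empty set, no valid transitions)


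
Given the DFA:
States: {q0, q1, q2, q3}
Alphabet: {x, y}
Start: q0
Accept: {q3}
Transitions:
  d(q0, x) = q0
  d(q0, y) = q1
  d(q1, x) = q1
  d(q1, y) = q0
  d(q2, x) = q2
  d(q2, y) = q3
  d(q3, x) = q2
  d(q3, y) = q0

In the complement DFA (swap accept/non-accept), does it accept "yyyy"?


Trace: q0 -> q1 -> q0 -> q1 -> q0
Final: q0
Original accept: {q3}
Complement: q0 is not in original accept

Yes, complement accepts (original rejects)


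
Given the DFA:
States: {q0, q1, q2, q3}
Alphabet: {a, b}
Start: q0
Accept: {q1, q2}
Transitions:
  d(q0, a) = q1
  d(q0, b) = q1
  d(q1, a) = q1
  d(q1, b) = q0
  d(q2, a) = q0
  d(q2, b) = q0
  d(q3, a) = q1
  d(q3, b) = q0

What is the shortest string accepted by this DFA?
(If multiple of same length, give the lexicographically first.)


BFS by string length (lex-first path to each state shown):
  len 0: q0<-""
  len 1: q1<-"a"
Found accept state at length 1.

"a"


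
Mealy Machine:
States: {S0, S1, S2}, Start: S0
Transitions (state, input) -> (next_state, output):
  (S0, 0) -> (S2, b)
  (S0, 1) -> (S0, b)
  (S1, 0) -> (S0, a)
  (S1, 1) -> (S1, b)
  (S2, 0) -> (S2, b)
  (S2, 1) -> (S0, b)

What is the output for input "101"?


Step-by-step:
  (S0, 1) -> (S0, b)
  (S0, 0) -> (S2, b)
  (S2, 1) -> (S0, b)

"bbb"


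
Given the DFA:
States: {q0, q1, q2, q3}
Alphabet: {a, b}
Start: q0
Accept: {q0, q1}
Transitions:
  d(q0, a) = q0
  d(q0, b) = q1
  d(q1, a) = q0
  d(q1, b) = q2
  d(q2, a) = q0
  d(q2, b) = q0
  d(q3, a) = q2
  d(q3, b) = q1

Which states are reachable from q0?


BFS from q0:
  layer 0: {q0}
  layer 1: {q1}
  layer 2: {q2}

{q0, q1, q2}


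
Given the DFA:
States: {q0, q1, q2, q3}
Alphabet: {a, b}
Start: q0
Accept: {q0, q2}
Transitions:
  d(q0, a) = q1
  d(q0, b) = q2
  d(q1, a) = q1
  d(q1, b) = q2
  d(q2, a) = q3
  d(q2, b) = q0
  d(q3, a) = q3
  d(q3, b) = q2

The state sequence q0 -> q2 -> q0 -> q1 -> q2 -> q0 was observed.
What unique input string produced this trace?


Trace back each transition to find the symbol:
  q0 --[b]--> q2
  q2 --[b]--> q0
  q0 --[a]--> q1
  q1 --[b]--> q2
  q2 --[b]--> q0

"bbabb"


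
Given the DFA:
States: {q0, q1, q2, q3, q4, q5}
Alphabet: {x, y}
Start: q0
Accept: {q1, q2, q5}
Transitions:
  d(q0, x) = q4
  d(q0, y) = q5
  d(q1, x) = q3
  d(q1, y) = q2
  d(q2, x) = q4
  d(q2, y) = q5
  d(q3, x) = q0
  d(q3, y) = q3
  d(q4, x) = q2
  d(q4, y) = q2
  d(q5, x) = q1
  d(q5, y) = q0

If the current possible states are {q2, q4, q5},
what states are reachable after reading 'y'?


Apply transition on 'y' from each current state:
  d(q2, y) = q5
  d(q4, y) = q2
  d(q5, y) = q0

{q0, q2, q5}


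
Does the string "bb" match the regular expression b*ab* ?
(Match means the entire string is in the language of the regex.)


|string| = 2; first = 'b'; last = 'b'

No, "bb" does not match b*ab*


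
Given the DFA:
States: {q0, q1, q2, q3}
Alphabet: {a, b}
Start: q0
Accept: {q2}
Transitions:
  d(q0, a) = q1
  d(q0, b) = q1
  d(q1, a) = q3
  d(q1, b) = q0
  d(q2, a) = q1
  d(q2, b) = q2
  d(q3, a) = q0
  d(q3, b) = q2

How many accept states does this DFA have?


Accept states listed: {q2}
Counting: q2(1)

1


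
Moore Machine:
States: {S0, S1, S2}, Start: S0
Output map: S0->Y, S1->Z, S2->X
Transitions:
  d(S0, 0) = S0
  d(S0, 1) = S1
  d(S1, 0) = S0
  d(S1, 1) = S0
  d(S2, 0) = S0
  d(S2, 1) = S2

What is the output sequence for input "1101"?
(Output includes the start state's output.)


Start: S0 (output Y)
  --1--> S1 (output Z)
  --1--> S0 (output Y)
  --0--> S0 (output Y)
  --1--> S1 (output Z)

"YZYYZ"


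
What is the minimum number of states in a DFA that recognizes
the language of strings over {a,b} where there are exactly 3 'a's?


States: count = 0, 1, ..., 3 (that's 4 states), plus a dead state for count > 3.
Total: 4 + 1 = 5. Accept = count-3 state.

5


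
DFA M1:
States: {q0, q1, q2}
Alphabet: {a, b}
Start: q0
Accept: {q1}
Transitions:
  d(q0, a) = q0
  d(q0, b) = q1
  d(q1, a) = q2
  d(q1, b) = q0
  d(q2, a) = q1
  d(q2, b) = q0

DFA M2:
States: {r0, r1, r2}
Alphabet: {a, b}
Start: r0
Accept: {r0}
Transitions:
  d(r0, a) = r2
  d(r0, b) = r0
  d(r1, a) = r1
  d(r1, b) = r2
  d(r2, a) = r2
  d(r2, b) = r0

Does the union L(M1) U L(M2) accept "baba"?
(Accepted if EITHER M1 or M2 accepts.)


M1: final=q0 accepted=False
M2: final=r2 accepted=False

No, union rejects (neither accepts)


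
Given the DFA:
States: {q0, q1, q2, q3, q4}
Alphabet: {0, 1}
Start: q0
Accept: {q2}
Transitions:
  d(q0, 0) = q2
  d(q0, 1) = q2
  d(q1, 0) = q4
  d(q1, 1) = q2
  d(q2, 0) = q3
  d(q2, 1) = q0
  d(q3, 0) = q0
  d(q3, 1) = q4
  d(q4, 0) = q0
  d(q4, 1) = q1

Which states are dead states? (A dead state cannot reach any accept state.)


Forward reachability from each state:
  q0 -> reaches accept state q2 (live)
  q1 -> reaches accept state q2 (live)
  q2 -> reaches accept state q2 (live)
  q3 -> reaches accept state q2 (live)
  q4 -> reaches accept state q2 (live)

None (all states can reach an accept state)


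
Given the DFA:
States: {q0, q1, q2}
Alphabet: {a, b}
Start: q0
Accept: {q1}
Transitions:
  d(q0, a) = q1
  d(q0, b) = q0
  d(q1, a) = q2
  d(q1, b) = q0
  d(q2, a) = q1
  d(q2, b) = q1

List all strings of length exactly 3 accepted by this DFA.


All strings of length 3: 8 total
Accepted: 4

"aaa", "aab", "aba", "bba"


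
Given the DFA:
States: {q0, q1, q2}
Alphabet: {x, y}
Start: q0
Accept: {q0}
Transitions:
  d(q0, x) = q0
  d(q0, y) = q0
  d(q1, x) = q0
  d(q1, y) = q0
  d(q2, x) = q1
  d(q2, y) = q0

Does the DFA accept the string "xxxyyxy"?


Trace: q0 -> q0 -> q0 -> q0 -> q0 -> q0 -> q0 -> q0
Final state: q0
Accept states: {q0}

Yes, accepted (final state q0 is an accept state)


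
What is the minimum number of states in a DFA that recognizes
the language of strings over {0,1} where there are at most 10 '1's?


States: count = 0, 1, ..., 10 (all accepting; 11 states), plus a dead state for count > 10.
Total: 11 + 1 = 12.

12


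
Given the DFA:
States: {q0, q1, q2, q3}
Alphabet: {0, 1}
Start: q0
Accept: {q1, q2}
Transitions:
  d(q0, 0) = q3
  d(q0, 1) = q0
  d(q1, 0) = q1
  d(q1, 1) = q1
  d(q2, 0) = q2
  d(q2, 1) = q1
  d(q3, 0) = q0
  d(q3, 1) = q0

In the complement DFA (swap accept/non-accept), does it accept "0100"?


Trace: q0 -> q3 -> q0 -> q3 -> q0
Final: q0
Original accept: {q1, q2}
Complement: q0 is not in original accept

Yes, complement accepts (original rejects)


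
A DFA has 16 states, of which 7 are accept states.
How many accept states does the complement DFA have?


Complement swaps accept and non-accept states.
16 - 7 = 9

9


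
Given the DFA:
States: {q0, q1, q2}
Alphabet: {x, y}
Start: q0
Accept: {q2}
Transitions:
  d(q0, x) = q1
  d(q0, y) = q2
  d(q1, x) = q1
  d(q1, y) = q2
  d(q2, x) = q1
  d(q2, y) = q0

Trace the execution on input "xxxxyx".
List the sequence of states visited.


Input: xxxxyx
d(q0, x) = q1
d(q1, x) = q1
d(q1, x) = q1
d(q1, x) = q1
d(q1, y) = q2
d(q2, x) = q1


q0 -> q1 -> q1 -> q1 -> q1 -> q2 -> q1


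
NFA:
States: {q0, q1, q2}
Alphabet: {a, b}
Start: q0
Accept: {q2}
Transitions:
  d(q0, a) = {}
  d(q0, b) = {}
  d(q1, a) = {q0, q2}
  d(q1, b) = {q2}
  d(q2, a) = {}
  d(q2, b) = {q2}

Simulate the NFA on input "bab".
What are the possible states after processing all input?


Start: {q0}
  --b--> {}
  --a--> {}
  --b--> {}

{} (empty set, no valid transitions)


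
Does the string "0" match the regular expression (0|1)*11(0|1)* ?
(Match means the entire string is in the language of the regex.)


|string| = 1; first = '0'; last = '0'

No, "0" does not match (0|1)*11(0|1)*


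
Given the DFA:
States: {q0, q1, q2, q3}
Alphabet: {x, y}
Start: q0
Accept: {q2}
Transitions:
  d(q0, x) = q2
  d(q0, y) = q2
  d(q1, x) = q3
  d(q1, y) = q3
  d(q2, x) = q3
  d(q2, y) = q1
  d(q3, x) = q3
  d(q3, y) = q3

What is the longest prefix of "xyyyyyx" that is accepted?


Run the DFA, marking each prefix where the state is accepting:
  "" -> q0 [reject]
  "x" -> q2 [accept]
  "xy" -> q1 [reject]
  "xyy" -> q3 [reject]
  "xyyy" -> q3 [reject]
  "xyyyy" -> q3 [reject]
  "xyyyyy" -> q3 [reject]
  "xyyyyyx" -> q3 [reject]

"x"


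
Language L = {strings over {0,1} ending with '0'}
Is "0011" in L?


last symbol = '1'

No, "0011" is not in L


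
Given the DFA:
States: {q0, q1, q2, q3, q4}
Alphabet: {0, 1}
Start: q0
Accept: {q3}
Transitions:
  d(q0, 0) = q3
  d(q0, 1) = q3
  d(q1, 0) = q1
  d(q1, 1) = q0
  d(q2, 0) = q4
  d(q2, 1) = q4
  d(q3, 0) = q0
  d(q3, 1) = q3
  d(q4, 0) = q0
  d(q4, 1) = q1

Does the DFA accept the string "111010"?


Trace: q0 -> q3 -> q3 -> q3 -> q0 -> q3 -> q0
Final state: q0
Accept states: {q3}

No, rejected (final state q0 is not an accept state)


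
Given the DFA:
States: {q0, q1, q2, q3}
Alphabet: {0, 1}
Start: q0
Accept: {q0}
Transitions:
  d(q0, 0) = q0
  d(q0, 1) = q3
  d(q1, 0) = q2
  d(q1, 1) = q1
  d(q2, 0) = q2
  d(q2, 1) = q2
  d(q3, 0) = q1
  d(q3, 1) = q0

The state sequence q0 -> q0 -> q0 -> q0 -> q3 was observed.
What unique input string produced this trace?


Trace back each transition to find the symbol:
  q0 --[0]--> q0
  q0 --[0]--> q0
  q0 --[0]--> q0
  q0 --[1]--> q3

"0001"


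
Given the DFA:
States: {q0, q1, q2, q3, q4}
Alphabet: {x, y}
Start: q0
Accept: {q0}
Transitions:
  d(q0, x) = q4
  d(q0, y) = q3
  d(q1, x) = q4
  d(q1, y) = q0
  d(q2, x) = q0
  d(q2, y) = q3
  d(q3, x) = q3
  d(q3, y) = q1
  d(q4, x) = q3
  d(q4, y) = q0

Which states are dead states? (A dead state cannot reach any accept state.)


Forward reachability from each state:
  q0 -> reaches accept state q0 (live)
  q1 -> reaches accept state q0 (live)
  q2 -> reaches accept state q0 (live)
  q3 -> reaches accept state q0 (live)
  q4 -> reaches accept state q0 (live)

None (all states can reach an accept state)


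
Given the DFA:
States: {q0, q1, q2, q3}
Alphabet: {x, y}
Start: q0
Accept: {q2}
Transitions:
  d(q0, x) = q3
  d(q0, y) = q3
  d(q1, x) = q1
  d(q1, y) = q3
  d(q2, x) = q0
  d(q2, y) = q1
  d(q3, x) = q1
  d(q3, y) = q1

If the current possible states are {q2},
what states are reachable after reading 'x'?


Apply transition on 'x' from each current state:
  d(q2, x) = q0

{q0}


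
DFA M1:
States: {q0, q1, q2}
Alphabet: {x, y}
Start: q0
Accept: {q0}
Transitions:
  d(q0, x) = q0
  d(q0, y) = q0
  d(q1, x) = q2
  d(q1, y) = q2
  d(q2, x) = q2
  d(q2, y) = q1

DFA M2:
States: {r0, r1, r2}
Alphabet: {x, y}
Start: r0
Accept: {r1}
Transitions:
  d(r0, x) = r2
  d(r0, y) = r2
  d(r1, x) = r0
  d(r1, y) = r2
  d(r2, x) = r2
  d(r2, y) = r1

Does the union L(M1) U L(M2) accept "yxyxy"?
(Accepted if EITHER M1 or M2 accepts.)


M1: final=q0 accepted=True
M2: final=r2 accepted=False

Yes, union accepts


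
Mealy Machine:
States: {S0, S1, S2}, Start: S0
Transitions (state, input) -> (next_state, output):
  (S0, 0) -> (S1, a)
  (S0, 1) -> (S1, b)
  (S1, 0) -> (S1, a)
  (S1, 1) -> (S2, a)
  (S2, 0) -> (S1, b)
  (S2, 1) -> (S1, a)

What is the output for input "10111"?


Step-by-step:
  (S0, 1) -> (S1, b)
  (S1, 0) -> (S1, a)
  (S1, 1) -> (S2, a)
  (S2, 1) -> (S1, a)
  (S1, 1) -> (S2, a)

"baaaa"


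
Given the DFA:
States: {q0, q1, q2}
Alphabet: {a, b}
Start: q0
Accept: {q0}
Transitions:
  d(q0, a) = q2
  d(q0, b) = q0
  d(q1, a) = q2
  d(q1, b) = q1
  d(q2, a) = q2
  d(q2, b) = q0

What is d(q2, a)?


Looking up transition d(q2, a)

q2


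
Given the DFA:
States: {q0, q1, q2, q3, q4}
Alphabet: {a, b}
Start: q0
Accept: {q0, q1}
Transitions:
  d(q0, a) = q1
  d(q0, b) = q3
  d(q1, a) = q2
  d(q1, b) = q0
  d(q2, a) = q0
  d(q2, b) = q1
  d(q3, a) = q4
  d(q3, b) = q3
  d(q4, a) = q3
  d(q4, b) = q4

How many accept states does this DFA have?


Accept states listed: {q0, q1}
Counting: q0(1) q1(2)

2


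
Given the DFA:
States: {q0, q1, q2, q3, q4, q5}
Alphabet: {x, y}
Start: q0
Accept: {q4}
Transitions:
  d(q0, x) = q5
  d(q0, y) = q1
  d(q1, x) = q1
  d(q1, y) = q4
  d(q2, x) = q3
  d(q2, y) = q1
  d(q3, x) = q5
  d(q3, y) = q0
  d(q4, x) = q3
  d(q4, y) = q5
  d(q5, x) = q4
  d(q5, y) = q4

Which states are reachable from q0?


BFS from q0:
  layer 0: {q0}
  layer 1: {q1, q5}
  layer 2: {q4}
  layer 3: {q3}

{q0, q1, q3, q4, q5}


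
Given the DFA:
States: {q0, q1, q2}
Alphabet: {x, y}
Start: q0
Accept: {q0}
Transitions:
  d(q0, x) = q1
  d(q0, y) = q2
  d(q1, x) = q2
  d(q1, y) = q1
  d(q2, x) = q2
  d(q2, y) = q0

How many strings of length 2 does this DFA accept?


Enumerating all length-2 strings:
  "xx" -> q2 [reject]
  "xy" -> q1 [reject]
  "yx" -> q2 [reject]
  "yy" -> q0 [accept]

1 out of 4


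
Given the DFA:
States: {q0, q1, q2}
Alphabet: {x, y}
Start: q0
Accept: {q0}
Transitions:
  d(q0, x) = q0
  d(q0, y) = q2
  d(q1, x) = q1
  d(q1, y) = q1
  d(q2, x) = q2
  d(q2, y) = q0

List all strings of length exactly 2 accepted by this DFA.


All strings of length 2: 4 total
Accepted: 2

"xx", "yy"


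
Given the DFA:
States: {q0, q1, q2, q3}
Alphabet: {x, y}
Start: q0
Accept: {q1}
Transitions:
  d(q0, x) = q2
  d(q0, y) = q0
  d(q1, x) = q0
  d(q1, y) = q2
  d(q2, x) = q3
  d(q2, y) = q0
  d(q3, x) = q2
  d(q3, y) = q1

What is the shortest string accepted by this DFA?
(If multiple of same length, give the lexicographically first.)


BFS by string length (lex-first path to each state shown):
  len 0: q0<-""
  len 1: q0<-"y", q2<-"x"
  len 2: q0<-"xy", q2<-"yx", q3<-"xx"
  len 3: q0<-"xyy", q1<-"xxy", q2<-"xxx", q3<-"yxx"
Found accept state at length 3.

"xxy"


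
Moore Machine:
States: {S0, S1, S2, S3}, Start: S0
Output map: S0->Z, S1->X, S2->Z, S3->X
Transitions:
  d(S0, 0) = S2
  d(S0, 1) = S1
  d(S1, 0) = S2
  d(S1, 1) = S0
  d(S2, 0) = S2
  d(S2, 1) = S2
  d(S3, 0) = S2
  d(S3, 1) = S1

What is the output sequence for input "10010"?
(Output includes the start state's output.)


Start: S0 (output Z)
  --1--> S1 (output X)
  --0--> S2 (output Z)
  --0--> S2 (output Z)
  --1--> S2 (output Z)
  --0--> S2 (output Z)

"ZXZZZZ"


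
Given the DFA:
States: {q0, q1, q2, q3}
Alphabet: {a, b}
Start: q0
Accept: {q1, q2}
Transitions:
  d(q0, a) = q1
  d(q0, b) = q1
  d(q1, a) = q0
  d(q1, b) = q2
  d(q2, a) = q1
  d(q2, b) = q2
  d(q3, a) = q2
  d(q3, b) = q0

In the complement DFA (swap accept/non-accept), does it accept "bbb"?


Trace: q0 -> q1 -> q2 -> q2
Final: q2
Original accept: {q1, q2}
Complement: q2 is in original accept

No, complement rejects (original accepts)


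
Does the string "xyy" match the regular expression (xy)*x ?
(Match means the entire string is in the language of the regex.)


|string| = 3; first = 'x'; last = 'y'

No, "xyy" does not match (xy)*x


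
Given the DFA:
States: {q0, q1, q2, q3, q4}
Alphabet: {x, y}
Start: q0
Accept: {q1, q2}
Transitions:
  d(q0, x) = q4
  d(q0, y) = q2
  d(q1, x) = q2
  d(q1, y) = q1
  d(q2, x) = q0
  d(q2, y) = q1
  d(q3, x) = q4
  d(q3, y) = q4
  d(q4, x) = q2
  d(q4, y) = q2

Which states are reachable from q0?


BFS from q0:
  layer 0: {q0}
  layer 1: {q2, q4}
  layer 2: {q1}

{q0, q1, q2, q4}


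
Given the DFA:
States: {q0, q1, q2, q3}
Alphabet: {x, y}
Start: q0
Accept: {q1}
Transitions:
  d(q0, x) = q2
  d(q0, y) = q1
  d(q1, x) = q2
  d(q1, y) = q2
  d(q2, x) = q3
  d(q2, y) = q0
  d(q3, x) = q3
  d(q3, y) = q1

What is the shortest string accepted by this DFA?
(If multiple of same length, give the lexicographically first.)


BFS by string length (lex-first path to each state shown):
  len 0: q0<-""
  len 1: q1<-"y", q2<-"x"
Found accept state at length 1.

"y"


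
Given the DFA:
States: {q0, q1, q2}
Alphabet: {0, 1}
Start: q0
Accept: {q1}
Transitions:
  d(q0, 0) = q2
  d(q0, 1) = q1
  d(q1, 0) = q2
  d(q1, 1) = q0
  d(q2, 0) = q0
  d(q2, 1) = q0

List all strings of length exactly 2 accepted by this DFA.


All strings of length 2: 4 total
Accepted: 0

None


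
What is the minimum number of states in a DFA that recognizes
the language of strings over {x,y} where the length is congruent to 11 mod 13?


States track (length) mod 13.
Need 13 states: one per remainder 0..12; accept = remainder 11.

13


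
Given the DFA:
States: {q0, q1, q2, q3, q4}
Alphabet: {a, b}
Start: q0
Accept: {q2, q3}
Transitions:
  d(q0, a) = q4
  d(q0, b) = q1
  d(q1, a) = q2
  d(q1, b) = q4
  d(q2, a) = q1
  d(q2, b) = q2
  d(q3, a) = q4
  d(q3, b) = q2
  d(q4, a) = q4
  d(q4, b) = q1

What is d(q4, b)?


Looking up transition d(q4, b)

q1


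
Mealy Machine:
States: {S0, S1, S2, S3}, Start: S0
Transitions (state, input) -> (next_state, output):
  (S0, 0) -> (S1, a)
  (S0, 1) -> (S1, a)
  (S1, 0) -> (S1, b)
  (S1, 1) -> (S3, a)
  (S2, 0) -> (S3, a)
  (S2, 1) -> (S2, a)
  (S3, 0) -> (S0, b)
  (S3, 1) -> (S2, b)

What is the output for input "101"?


Step-by-step:
  (S0, 1) -> (S1, a)
  (S1, 0) -> (S1, b)
  (S1, 1) -> (S3, a)

"aba"


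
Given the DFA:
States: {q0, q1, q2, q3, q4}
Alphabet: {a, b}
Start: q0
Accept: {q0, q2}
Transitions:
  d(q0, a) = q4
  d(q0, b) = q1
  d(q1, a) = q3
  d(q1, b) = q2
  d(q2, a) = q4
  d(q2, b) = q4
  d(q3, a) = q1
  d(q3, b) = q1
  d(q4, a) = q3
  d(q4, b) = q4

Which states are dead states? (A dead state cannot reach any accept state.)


Forward reachability from each state:
  q0 -> reaches accept state q0 (live)
  q1 -> reaches accept state q2 (live)
  q2 -> reaches accept state q2 (live)
  q3 -> reaches accept state q2 (live)
  q4 -> reaches accept state q2 (live)

None (all states can reach an accept state)


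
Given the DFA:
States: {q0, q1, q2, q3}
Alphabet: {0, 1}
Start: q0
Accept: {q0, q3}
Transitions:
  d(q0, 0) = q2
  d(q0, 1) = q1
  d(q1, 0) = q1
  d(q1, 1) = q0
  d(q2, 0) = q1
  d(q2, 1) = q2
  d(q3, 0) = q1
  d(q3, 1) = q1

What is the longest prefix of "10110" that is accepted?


Run the DFA, marking each prefix where the state is accepting:
  "" -> q0 [accept]
  "1" -> q1 [reject]
  "10" -> q1 [reject]
  "101" -> q0 [accept]
  "1011" -> q1 [reject]
  "10110" -> q1 [reject]

"101"


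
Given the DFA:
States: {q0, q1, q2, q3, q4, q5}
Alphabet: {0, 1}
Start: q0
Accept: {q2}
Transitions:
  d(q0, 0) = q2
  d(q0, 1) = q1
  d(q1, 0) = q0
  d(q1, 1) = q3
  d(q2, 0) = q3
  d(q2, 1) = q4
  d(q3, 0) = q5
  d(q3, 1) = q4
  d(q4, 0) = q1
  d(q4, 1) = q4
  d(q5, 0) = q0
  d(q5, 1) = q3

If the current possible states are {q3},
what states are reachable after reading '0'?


Apply transition on '0' from each current state:
  d(q3, 0) = q5

{q5}


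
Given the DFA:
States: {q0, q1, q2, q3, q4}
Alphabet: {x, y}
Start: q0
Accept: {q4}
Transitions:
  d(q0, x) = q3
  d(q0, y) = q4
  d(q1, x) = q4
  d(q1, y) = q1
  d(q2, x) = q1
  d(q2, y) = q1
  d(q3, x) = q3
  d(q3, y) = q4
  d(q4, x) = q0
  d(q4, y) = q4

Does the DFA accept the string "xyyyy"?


Trace: q0 -> q3 -> q4 -> q4 -> q4 -> q4
Final state: q4
Accept states: {q4}

Yes, accepted (final state q4 is an accept state)


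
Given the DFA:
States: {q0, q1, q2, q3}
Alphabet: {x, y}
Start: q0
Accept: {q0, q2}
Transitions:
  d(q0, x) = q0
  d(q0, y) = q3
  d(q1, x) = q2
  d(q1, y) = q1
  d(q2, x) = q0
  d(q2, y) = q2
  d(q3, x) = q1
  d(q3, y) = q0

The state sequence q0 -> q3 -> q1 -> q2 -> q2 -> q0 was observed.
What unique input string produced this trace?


Trace back each transition to find the symbol:
  q0 --[y]--> q3
  q3 --[x]--> q1
  q1 --[x]--> q2
  q2 --[y]--> q2
  q2 --[x]--> q0

"yxxyx"


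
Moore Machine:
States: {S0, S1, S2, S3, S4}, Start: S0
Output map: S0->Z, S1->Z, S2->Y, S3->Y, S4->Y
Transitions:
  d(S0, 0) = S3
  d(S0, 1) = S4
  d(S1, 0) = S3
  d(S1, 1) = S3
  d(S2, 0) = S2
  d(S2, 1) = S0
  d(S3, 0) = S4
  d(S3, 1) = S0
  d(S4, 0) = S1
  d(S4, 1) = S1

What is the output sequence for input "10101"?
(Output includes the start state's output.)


Start: S0 (output Z)
  --1--> S4 (output Y)
  --0--> S1 (output Z)
  --1--> S3 (output Y)
  --0--> S4 (output Y)
  --1--> S1 (output Z)

"ZYZYYZ"


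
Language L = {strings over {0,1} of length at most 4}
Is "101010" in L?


length = 6

No, "101010" is not in L


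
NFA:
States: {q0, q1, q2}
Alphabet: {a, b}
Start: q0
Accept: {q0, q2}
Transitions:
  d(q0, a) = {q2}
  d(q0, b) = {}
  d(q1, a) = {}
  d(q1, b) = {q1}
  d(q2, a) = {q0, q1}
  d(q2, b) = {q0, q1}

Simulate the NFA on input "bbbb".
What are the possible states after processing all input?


Start: {q0}
  --b--> {}
  --b--> {}
  --b--> {}
  --b--> {}

{} (empty set, no valid transitions)


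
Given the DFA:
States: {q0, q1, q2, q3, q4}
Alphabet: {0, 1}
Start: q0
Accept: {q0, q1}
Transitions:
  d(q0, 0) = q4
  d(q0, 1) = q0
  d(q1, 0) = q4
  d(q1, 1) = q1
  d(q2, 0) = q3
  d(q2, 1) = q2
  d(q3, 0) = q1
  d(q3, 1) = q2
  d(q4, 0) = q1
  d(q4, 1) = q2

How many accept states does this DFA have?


Accept states listed: {q0, q1}
Counting: q0(1) q1(2)

2


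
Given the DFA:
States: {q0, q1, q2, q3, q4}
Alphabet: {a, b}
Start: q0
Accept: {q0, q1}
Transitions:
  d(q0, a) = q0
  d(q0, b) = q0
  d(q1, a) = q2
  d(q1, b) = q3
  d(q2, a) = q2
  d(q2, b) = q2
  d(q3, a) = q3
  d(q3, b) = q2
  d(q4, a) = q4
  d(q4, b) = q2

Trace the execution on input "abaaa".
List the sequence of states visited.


Input: abaaa
d(q0, a) = q0
d(q0, b) = q0
d(q0, a) = q0
d(q0, a) = q0
d(q0, a) = q0


q0 -> q0 -> q0 -> q0 -> q0 -> q0


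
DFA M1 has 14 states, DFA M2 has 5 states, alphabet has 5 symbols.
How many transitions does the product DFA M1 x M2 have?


Product DFA has 14 * 5 = 70 states.
Each has 5 transitions: 70 * 5 = 350

350


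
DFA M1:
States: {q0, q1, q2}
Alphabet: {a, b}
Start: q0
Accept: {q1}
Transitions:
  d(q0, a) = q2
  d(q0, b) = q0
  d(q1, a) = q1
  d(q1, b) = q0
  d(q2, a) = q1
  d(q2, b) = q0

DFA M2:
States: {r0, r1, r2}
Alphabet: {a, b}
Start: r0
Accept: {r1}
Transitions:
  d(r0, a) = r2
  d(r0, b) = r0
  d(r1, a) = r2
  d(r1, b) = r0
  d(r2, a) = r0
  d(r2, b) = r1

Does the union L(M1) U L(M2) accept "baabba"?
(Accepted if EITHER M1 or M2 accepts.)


M1: final=q2 accepted=False
M2: final=r2 accepted=False

No, union rejects (neither accepts)


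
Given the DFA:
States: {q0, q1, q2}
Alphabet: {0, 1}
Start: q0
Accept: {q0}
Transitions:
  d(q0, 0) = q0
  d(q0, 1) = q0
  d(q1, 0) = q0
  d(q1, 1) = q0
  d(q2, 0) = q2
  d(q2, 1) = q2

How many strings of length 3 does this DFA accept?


Enumerating all length-3 strings:
  "000" -> q0 [accept]
  "001" -> q0 [accept]
  "010" -> q0 [accept]
  "011" -> q0 [accept]
  "100" -> q0 [accept]
  "101" -> q0 [accept]
  "110" -> q0 [accept]
  "111" -> q0 [accept]

8 out of 8


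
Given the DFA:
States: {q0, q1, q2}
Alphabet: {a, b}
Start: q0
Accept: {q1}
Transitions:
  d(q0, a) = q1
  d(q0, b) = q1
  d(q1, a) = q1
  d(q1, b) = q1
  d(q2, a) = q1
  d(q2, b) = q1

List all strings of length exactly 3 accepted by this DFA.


All strings of length 3: 8 total
Accepted: 8

"aaa", "aab", "aba", "abb", "baa", "bab", "bba", "bbb"


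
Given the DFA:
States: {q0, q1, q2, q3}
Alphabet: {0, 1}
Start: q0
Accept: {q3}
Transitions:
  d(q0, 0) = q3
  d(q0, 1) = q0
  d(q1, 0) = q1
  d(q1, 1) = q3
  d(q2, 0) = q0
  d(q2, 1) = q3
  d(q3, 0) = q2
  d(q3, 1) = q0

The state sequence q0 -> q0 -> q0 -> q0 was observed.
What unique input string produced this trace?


Trace back each transition to find the symbol:
  q0 --[1]--> q0
  q0 --[1]--> q0
  q0 --[1]--> q0

"111"


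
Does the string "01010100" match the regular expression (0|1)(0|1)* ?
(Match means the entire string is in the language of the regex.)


|string| = 8; first = '0'; last = '0'

Yes, "01010100" matches (0|1)(0|1)*


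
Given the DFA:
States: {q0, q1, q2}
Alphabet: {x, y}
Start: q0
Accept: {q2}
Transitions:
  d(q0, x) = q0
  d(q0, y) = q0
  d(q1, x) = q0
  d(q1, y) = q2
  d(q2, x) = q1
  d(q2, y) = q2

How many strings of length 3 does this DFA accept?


Enumerating all length-3 strings:
  "xxx" -> q0 [reject]
  "xxy" -> q0 [reject]
  "xyx" -> q0 [reject]
  "xyy" -> q0 [reject]
  "yxx" -> q0 [reject]
  "yxy" -> q0 [reject]
  "yyx" -> q0 [reject]
  "yyy" -> q0 [reject]

0 out of 8


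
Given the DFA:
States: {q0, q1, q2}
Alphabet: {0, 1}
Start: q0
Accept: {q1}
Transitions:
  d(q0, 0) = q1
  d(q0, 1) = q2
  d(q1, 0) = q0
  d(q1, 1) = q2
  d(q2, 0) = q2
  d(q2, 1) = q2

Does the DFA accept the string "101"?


Trace: q0 -> q2 -> q2 -> q2
Final state: q2
Accept states: {q1}

No, rejected (final state q2 is not an accept state)


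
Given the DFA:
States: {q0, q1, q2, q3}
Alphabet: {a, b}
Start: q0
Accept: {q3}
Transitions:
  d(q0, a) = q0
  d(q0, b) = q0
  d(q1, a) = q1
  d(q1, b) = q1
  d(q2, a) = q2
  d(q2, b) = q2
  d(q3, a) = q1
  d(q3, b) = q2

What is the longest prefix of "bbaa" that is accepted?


Run the DFA, marking each prefix where the state is accepting:
  "" -> q0 [reject]
  "b" -> q0 [reject]
  "bb" -> q0 [reject]
  "bba" -> q0 [reject]
  "bbaa" -> q0 [reject]

No prefix is accepted


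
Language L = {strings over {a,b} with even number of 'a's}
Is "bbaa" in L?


count('a') = 2; 2 mod 2 = 0

Yes, "bbaa" is in L


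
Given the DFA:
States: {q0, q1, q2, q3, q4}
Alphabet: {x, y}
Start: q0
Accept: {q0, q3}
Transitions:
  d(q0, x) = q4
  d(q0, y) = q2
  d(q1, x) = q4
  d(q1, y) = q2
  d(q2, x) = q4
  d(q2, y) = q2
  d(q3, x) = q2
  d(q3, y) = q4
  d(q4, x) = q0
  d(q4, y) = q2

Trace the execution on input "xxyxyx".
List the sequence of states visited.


Input: xxyxyx
d(q0, x) = q4
d(q4, x) = q0
d(q0, y) = q2
d(q2, x) = q4
d(q4, y) = q2
d(q2, x) = q4


q0 -> q4 -> q0 -> q2 -> q4 -> q2 -> q4


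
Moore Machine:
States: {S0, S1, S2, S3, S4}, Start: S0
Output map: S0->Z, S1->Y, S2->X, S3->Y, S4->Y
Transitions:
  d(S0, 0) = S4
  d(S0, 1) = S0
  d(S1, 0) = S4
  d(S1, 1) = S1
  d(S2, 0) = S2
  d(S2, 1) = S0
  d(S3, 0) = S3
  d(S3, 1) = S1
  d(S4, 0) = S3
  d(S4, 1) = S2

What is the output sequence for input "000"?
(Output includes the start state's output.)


Start: S0 (output Z)
  --0--> S4 (output Y)
  --0--> S3 (output Y)
  --0--> S3 (output Y)

"ZYYY"


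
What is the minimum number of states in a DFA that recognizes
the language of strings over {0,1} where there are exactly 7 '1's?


States: count = 0, 1, ..., 7 (that's 8 states), plus a dead state for count > 7.
Total: 8 + 1 = 9. Accept = count-7 state.

9


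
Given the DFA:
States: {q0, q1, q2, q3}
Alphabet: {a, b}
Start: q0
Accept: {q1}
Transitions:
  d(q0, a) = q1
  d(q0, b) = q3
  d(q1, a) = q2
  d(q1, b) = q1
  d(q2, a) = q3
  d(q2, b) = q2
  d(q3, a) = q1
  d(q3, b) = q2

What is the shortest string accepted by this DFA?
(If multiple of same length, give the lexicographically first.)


BFS by string length (lex-first path to each state shown):
  len 0: q0<-""
  len 1: q1<-"a", q3<-"b"
Found accept state at length 1.

"a"
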